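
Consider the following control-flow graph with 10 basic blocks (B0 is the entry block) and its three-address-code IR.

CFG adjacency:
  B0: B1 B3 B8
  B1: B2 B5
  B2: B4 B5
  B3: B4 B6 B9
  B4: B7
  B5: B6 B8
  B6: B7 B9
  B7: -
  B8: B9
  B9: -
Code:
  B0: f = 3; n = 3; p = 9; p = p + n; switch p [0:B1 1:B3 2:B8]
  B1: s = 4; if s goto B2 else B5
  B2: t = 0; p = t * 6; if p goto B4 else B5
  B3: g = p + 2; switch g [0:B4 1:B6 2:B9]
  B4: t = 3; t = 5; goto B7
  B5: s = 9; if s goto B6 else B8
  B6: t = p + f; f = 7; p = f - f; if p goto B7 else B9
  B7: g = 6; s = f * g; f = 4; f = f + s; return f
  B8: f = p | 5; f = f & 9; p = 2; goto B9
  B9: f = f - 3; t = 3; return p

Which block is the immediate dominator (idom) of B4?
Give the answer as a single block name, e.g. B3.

idom tree: B1←B0 B2←B1 B3←B0 B4←B0 B5←B1 B6←B0 B7←B0 B8←B0 B9←B0
Join-block Dom:
  B4: preds {B2,B3}: {B0,B1,B2} ∩ {B0,B3} = {B0}; idom=B0
  B5: preds {B1,B2}: {B0,B1} ∩ {B0,B1,B2} = {B0,B1}; idom=B1
  B6: preds {B3,B5}: {B0,B3} ∩ {B0,B1,B5} = {B0}; idom=B0
  B7: preds {B4,B6}: {B0,B4} ∩ {B0,B6} = {B0}; idom=B0
  B8: preds {B0,B5}: {B0} ∩ {B0,B1,B5} = {B0}; idom=B0
  B9: preds {B3,B6,B8}: {B0,B3} ∩ {B0,B6} ∩ {B0,B8} = {B0}; idom=B0

idom(B4) = B0

Answer: B0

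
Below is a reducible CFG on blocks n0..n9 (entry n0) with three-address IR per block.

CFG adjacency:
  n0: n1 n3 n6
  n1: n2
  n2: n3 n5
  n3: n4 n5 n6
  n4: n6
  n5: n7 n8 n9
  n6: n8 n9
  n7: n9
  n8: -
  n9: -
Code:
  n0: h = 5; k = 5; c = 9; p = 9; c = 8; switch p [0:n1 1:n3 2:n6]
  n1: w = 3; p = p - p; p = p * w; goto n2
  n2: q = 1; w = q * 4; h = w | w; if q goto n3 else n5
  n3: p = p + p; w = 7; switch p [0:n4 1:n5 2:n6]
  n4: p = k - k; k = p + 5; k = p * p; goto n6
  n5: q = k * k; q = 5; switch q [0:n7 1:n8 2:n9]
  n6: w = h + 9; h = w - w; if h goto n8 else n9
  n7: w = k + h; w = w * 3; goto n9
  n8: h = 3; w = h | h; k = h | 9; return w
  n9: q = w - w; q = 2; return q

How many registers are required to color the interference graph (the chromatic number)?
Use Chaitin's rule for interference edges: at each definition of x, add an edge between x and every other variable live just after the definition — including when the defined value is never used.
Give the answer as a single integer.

Per-block:
  n0: {c,h,k,p} / ∅
  n1: {p,w} / {p}
  n2: {h,q,w} / ∅
  n3: {p,w} / {p}
  n4: {k,p} / {k}
  n5: {q} / {k}
  n6: {h,w} / {h}
  n7: {w} / {h,k}
  n8: {h,k,w} / ∅
  n9: {q} / {w}

Backward fixpoint:
  n0 li=∅ lo={h,k,p}
  n1 li={k,p} lo={k,p}
  n2 li={k,p} lo={h,k,p,w}
  n3 li={h,k,p} lo={h,k,w}
  n4 li={h,k} lo={h}
  n5 li={h,k,w} lo={h,k,w}
  n6 li={h} lo={w}
  n7 li={h,k} lo={w}
  n8 li=∅ lo=∅
  n9 li={w} lo=∅

Interference:
  c: {h,k,p}
  h: {c,k,p,q,w}
  k: {c,h,p,q,w}
  p: {c,h,k,q,w}
  q: {h,k,p,w}
  w: {h,k,p,q}

Colouring:
  clique {h,k,p,q,w} ⇒ need ≥ 5
  assign c→r3 h→r0 k→r1 p→r2 q→r3 w→r4 — no edge inside a register ⇒ χ ≤ 5
  χ = 5

Answer: 5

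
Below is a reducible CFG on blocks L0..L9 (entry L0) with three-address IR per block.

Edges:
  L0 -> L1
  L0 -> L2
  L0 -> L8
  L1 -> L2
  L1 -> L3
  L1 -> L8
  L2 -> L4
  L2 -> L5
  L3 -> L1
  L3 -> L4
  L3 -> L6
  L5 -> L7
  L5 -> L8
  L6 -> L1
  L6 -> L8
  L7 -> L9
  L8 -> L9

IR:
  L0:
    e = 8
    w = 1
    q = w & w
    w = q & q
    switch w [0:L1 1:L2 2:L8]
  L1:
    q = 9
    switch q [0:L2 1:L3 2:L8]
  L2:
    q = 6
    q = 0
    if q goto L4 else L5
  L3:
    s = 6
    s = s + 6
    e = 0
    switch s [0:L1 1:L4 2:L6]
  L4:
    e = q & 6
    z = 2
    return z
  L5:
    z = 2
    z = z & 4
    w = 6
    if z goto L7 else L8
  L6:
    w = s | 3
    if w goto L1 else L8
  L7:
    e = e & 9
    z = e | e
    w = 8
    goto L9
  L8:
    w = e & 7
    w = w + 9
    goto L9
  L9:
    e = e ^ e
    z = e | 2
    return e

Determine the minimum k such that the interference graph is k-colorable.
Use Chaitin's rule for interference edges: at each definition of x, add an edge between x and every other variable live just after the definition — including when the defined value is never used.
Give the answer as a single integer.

Answer: 3

Working:
def/use:
  L0: {e,q,w} / ∅
  L1: {q} / ∅
  L2: {q} / ∅
  L3: {e,s} / ∅
  L4: {e,z} / {q}
  L5: {w,z} / ∅
  L6: {w} / {s}
  L7: {e,w,z} / {e}
  L8: {w} / {e}
  L9: {e,z} / {e}

Liveness:
  L0 li=∅ lo={e}
  L1 li={e} lo={e,q}
  L2 li={e} lo={e,q}
  L3 li={q} lo={e,q,s}
  L4 li={q} lo=∅
  L5 li={e} lo={e}
  L6 li={e,s} lo={e}
  L7 li={e} lo={e}
  L8 li={e} lo={e}
  L9 li={e} lo=∅

Conflict graph:
  e — {q,s,w,z}
  q — {e,s}
  s — {e,q}
  w — {e,z}
  z — {e,w}

Chromatic number:
  clique {e,q,s} ⇒ need ≥ 3
  3-colouring: r0={e}  r1={q,w}  r2={s,z}
  χ = 3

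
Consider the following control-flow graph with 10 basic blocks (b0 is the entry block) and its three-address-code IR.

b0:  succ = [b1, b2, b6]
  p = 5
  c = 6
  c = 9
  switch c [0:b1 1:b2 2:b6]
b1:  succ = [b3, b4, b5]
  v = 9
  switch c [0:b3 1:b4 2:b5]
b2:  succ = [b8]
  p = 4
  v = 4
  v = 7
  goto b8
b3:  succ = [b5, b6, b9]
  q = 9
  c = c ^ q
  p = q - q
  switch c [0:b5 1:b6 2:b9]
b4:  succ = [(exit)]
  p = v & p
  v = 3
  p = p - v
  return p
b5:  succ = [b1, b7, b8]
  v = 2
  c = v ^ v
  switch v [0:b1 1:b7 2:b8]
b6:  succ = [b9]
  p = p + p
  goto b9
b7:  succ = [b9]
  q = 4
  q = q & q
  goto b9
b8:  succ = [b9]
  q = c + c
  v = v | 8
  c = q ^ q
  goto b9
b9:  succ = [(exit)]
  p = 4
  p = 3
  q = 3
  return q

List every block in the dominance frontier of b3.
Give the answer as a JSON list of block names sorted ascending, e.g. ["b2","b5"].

idom tree: b1←b0 b2←b0 b3←b1 b4←b1 b5←b1 b6←b0 b7←b5 b8←b0 b9←b0
Join-block Dom:
  b1: preds {b0,b5}: {b0} ∩ {b0,b1,b5} = {b0}; idom=b0
  b5: preds {b1,b3}: {b0,b1} ∩ {b0,b1,b3} = {b0,b1}; idom=b1
  b6: preds {b0,b3}: {b0} ∩ {b0,b1,b3} = {b0}; idom=b0
  b8: preds {b2,b5}: {b0,b2} ∩ {b0,b1,b5} = {b0}; idom=b0
  b9: preds {b3,b6,b7,b8}: {b0,b1,b3} ∩ {b0,b6} ∩ {b0,b1,b5,b7} ∩ {b0,b8} = {b0}; idom=b0

DF derivation:
  b1←b0: walk · to b0
  b1←b5: walk b5→b1 to b0
  b5←b1: walk · to b1
  b5←b3: walk b3 to b1
  b6←b0: walk · to b0
  b6←b3: walk b3→b1 to b0
  b8←b2: walk b2 to b0
  b8←b5: walk b5→b1 to b0
  b9←b3: walk b3→b1 to b0
  b9←b6: walk b6 to b0
  b9←b7: walk b7→b5→b1 to b0
  b9←b8: walk b8 to b0
  b0 → ∅
  b1 → {b1,b6,b8,b9}
  b2 → {b8}
  b3 → {b5,b6,b9}
  b4 → ∅
  b5 → {b1,b8,b9}
  b6 → {b9}
  b7 → {b9}
  b8 → {b9}
  b9 → ∅

DF(b3) = ["b5", "b6", "b9"]

Answer: ["b5", "b6", "b9"]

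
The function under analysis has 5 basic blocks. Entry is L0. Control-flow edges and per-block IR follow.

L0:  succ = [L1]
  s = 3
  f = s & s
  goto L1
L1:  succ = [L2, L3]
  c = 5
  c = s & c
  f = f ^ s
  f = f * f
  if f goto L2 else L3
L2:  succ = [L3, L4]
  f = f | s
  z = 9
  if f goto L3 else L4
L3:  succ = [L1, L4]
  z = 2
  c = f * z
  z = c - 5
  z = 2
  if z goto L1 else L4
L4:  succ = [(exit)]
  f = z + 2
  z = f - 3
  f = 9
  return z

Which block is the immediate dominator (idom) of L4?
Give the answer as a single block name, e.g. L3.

Answer: L1

Analysis:
idom tree: L1←L0 L2←L1 L3←L1 L4←L1
Dom∩ at merges:
  L1: preds {L0,L3}: {L0} ∩ {L0,L1,L3} = {L0}; idom=L0
  L3: preds {L1,L2}: {L0,L1} ∩ {L0,L1,L2} = {L0,L1}; idom=L1
  L4: preds {L2,L3}: {L0,L1,L2} ∩ {L0,L1,L3} = {L0,L1}; idom=L1

idom(L4) = L1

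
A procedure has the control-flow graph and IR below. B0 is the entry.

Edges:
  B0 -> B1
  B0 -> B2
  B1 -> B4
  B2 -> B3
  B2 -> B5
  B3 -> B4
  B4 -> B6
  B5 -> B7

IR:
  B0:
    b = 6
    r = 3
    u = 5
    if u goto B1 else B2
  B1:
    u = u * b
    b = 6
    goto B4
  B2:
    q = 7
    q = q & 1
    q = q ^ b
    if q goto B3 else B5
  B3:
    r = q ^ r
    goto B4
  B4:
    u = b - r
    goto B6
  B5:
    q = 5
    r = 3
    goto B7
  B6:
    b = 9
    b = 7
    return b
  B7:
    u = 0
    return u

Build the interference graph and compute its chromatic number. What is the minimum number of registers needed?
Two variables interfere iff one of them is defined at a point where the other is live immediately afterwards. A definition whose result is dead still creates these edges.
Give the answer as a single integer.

Answer: 3

Analysis:
Per-block:
  B0 def {b,r,u} use ∅
  B1 def {b,u} use {b,u}
  B2 def {q} use {b}
  B3 def {r} use {q,r}
  B4 def {u} use {b,r}
  B5 def {q,r} use ∅
  B6 def {b} use ∅
  B7 def {u} use ∅

Liveness:
  live B0: ∅→{b,r,u}
  live B1: {b,r,u}→{b,r}
  live B2: {b,r}→{b,q,r}
  live B3: {b,q,r}→{b,r}
  live B4: {b,r}→∅
  live B5: ∅→∅
  live B6: ∅→∅
  live B7: ∅→∅

Interference:
  b↔{q,r,u}
  q↔{b,r}
  r↔{b,q,u}
  u↔{b,r}

Chromatic number:
  clique {b,q,r} ⇒ need ≥ 3
  assign b→R0 q→R2 r→R1 u→R2 — no edge inside a register ⇒ χ ≤ 3
  χ = 3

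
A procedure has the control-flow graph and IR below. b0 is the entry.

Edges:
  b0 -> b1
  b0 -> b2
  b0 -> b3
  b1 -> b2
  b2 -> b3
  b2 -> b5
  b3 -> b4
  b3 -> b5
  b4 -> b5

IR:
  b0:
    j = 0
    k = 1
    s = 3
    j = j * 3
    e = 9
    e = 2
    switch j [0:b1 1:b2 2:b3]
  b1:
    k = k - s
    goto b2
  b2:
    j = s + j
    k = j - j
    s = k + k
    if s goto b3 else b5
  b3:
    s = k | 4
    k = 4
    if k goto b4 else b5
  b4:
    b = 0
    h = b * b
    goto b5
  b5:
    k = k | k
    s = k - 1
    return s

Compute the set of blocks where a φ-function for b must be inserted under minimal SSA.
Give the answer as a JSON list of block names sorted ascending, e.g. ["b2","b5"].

Answer: ["b5"]

Working:
idom tree: b1←b0 b2←b0 b3←b0 b4←b3 b5←b0
Dom∩ at merges:
  b2: preds {b0,b1}: {b0} ∩ {b0,b1} = {b0}; idom=b0
  b3: preds {b0,b2}: {b0} ∩ {b0,b2} = {b0}; idom=b0
  b5: preds {b2,b3,b4}: {b0,b2} ∩ {b0,b3} ∩ {b0,b3,b4} = {b0}; idom=b0

DF walk-up:
  b2←b0: walk · to b0
  b2←b1: walk b1 to b0
  b3←b0: walk · to b0
  b3←b2: walk b2 to b0
  b5←b2: walk b2 to b0
  b5←b3: walk b3 to b0
  b5←b4: walk b4→b3 to b0
  b0: DF=∅
  b1: DF={b2}
  b2: DF={b3,b5}
  b3: DF={b5}
  b4: DF={b5}
  b5: DF=∅

φ for b: defs {b4}
  DF⁺ = {b5}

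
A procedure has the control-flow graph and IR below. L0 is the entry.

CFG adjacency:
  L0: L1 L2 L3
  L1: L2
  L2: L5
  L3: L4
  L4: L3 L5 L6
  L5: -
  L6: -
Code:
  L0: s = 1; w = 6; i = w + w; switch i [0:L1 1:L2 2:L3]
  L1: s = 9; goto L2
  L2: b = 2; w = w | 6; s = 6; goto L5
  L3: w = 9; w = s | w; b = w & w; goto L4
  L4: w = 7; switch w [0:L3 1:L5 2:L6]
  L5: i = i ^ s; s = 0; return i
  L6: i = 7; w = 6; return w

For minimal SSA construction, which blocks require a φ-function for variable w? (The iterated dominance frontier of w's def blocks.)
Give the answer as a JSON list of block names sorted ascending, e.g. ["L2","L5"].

idom tree: L1←L0 L2←L0 L3←L0 L4←L3 L5←L0 L6←L4
Join-block Dom:
  L2: preds {L0,L1}: {L0} ∩ {L0,L1} = {L0}; idom=L0
  L3: preds {L0,L4}: {L0} ∩ {L0,L3,L4} = {L0}; idom=L0
  L5: preds {L2,L4}: {L0,L2} ∩ {L0,L3,L4} = {L0}; idom=L0

Frontier:
  join L2 pred L0: · stop@L0
  join L2 pred L1: L1 stop@L0
  join L3 pred L0: · stop@L0
  join L3 pred L4: L4→L3 stop@L0
  join L5 pred L2: L2 stop@L0
  join L5 pred L4: L4→L3 stop@L0
  L0 → ∅
  L1 → {L2}
  L2 → {L5}
  L3 → {L3,L5}
  L4 → {L3,L5}
  L5 → ∅
  L6 → ∅

φ for w: defs {L0,L2,L3,L4,L6}
  DF⁺ = {L3,L5}

Answer: ["L3", "L5"]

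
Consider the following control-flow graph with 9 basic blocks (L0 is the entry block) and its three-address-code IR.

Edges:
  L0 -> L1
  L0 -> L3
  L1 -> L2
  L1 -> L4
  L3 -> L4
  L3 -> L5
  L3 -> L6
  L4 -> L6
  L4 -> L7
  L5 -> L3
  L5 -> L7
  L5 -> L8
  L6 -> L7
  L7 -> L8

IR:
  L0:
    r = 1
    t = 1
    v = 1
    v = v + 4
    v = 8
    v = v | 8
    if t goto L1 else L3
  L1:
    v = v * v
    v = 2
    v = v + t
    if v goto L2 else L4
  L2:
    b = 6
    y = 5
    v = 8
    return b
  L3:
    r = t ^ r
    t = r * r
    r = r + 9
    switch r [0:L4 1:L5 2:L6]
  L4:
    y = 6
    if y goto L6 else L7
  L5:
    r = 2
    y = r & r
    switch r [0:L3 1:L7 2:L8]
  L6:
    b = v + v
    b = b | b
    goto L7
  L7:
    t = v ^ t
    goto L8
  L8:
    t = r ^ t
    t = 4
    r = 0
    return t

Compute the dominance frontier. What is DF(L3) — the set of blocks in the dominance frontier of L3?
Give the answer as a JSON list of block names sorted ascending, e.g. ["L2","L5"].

Answer: ["L3", "L4", "L6", "L7", "L8"]

Analysis:
idom tree: L1←L0 L2←L1 L3←L0 L4←L0 L5←L3 L6←L0 L7←L0 L8←L0
Dom∩ at merges:
  L3: preds {L0,L5}: {L0} ∩ {L0,L3,L5} = {L0}; idom=L0
  L4: preds {L1,L3}: {L0,L1} ∩ {L0,L3} = {L0}; idom=L0
  L6: preds {L3,L4}: {L0,L3} ∩ {L0,L4} = {L0}; idom=L0
  L7: preds {L4,L5,L6}: {L0,L4} ∩ {L0,L3,L5} ∩ {L0,L6} = {L0}; idom=L0
  L8: preds {L5,L7}: {L0,L3,L5} ∩ {L0,L7} = {L0}; idom=L0

DF derivation:
  join L3 pred L0: · stop@L0
  join L3 pred L5: L5→L3 stop@L0
  join L4 pred L1: L1 stop@L0
  join L4 pred L3: L3 stop@L0
  join L6 pred L3: L3 stop@L0
  join L6 pred L4: L4 stop@L0
  join L7 pred L4: L4 stop@L0
  join L7 pred L5: L5→L3 stop@L0
  join L7 pred L6: L6 stop@L0
  join L8 pred L5: L5→L3 stop@L0
  join L8 pred L7: L7 stop@L0
  L0 → ∅
  L1 → {L4}
  L2 → ∅
  L3 → {L3,L4,L6,L7,L8}
  L4 → {L6,L7}
  L5 → {L3,L7,L8}
  L6 → {L7}
  L7 → {L8}
  L8 → ∅

DF(L3) = ["L3", "L4", "L6", "L7", "L8"]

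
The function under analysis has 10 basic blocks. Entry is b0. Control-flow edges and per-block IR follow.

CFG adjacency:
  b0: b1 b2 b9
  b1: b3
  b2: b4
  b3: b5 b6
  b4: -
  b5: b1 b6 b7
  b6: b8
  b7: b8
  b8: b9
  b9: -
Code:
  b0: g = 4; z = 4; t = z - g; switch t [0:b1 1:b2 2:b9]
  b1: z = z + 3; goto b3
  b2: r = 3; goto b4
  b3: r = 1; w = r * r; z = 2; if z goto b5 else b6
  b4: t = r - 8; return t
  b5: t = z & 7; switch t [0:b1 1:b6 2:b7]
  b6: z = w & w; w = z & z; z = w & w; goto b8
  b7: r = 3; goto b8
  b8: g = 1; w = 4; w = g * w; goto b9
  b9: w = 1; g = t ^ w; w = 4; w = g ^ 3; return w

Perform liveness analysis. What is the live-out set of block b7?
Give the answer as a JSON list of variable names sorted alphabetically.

Answer: ["t"]

Derivation:
Block summaries:
  b0 def {g,t,z} use ∅
  b1 def {z} use {z}
  b2 def {r} use ∅
  b3 def {r,w,z} use ∅
  b4 def {t} use {r}
  b5 def {t} use {z}
  b6 def {w,z} use {w}
  b7 def {r} use ∅
  b8 def {g,w} use ∅
  b9 def {g,w} use {t}

Liveness:
  b0: in=∅ out={t,z}
  b1: in={t,z} out={t}
  b2: in=∅ out={r}
  b3: in={t} out={t,w,z}
  b4: in={r} out=∅
  b5: in={w,z} out={t,w,z}
  b6: in={t,w} out={t}
  b7: in={t} out={t}
  b8: in={t} out={t}
  b9: in={t} out=∅

live-out(b7) = ["t"]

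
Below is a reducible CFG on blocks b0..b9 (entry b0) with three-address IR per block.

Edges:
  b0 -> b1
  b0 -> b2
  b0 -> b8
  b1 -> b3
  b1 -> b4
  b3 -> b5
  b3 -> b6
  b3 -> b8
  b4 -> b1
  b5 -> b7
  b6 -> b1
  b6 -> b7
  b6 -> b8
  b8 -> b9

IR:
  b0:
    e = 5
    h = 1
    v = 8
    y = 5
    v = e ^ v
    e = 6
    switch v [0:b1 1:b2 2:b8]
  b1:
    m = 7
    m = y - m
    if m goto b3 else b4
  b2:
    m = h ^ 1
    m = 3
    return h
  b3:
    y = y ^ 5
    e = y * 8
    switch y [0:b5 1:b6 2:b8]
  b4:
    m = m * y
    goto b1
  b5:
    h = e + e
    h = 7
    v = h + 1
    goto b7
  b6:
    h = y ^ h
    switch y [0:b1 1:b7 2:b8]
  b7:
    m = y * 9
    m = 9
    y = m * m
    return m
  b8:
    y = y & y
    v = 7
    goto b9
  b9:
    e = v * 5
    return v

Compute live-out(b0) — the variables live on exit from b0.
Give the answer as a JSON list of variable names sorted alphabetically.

Answer: ["h", "y"]

Derivation:
Block summaries:
  b0 def {e,h,v,y} use ∅
  b1 def {m} use {y}
  b2 def {m} use {h}
  b3 def {e,y} use {y}
  b4 def {m} use {m,y}
  b5 def {h,v} use {e}
  b6 def {h} use {h,y}
  b7 def {m,y} use {y}
  b8 def {v,y} use {y}
  b9 def {e} use {v}

Backward fixpoint:
  live b0: ∅→{h,y}
  live b1: {h,y}→{h,m,y}
  live b2: {h}→∅
  live b3: {h,y}→{e,h,y}
  live b4: {h,m,y}→{h,y}
  live b5: {e,y}→{y}
  live b6: {h,y}→{h,y}
  live b7: {y}→∅
  live b8: {y}→{v}
  live b9: {v}→∅

live-out(b0) = ["h", "y"]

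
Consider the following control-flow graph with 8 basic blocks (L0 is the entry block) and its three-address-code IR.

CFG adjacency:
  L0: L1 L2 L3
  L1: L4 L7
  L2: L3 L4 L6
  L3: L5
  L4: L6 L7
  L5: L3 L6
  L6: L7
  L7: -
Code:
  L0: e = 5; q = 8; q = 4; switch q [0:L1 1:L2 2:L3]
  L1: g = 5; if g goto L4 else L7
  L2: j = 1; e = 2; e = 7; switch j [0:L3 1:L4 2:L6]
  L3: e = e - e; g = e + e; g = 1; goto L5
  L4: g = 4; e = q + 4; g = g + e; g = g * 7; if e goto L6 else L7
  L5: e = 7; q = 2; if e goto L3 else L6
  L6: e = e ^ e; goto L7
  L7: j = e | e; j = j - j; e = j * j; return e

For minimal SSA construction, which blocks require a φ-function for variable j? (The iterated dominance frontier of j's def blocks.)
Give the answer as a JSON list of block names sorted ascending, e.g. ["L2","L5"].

Answer: ["L3", "L4", "L6", "L7"]

Working:
idom tree: L1←L0 L2←L0 L3←L0 L4←L0 L5←L3 L6←L0 L7←L0
Join-block Dom:
  L3: preds {L0,L2,L5}: {L0} ∩ {L0,L2} ∩ {L0,L3,L5} = {L0}; idom=L0
  L4: preds {L1,L2}: {L0,L1} ∩ {L0,L2} = {L0}; idom=L0
  L6: preds {L2,L4,L5}: {L0,L2} ∩ {L0,L4} ∩ {L0,L3,L5} = {L0}; idom=L0
  L7: preds {L1,L4,L6}: {L0,L1} ∩ {L0,L4} ∩ {L0,L6} = {L0}; idom=L0

DF derivation:
  join L3 pred L0: · stop@L0
  join L3 pred L2: L2 stop@L0
  join L3 pred L5: L5→L3 stop@L0
  join L4 pred L1: L1 stop@L0
  join L4 pred L2: L2 stop@L0
  join L6 pred L2: L2 stop@L0
  join L6 pred L4: L4 stop@L0
  join L6 pred L5: L5→L3 stop@L0
  join L7 pred L1: L1 stop@L0
  join L7 pred L4: L4 stop@L0
  join L7 pred L6: L6 stop@L0
  DF(L0)=∅
  DF(L1)={L4,L7}
  DF(L2)={L3,L4,L6}
  DF(L3)={L3,L6}
  DF(L4)={L6,L7}
  DF(L5)={L3,L6}
  DF(L6)={L7}
  DF(L7)=∅

φ for j: defs {L2,L7}
  DF⁺ = {L3,L4,L6,L7}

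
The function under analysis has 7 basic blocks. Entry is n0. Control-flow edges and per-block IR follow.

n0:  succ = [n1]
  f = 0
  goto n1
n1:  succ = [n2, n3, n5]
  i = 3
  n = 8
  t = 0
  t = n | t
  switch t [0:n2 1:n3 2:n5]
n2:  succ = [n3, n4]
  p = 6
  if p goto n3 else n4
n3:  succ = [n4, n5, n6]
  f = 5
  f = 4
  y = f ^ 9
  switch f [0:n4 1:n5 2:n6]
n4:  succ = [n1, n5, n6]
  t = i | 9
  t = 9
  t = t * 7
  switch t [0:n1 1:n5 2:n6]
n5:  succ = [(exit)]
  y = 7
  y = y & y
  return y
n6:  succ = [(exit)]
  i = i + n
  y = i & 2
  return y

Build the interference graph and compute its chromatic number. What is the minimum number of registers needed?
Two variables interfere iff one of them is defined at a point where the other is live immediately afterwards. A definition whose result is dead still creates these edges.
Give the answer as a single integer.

Block summaries:
  n0 def {f} use ∅
  n1 def {i,n,t} use ∅
  n2 def {p} use ∅
  n3 def {f,y} use ∅
  n4 def {t} use {i}
  n5 def {y} use ∅
  n6 def {i,y} use {i,n}

Backward fixpoint:
  live n0: ∅→∅
  live n1: ∅→{i,n}
  live n2: {i,n}→{i,n}
  live n3: {i,n}→{i,n}
  live n4: {i,n}→{i,n}
  live n5: ∅→∅
  live n6: {i,n}→∅

Conflict graph:
  f↔{i,n,y}
  i↔{f,n,p,t,y}
  n↔{f,i,p,t,y}
  p↔{i,n}
  t↔{i,n}
  y↔{f,i,n}

Chromatic number:
  clique {f,i,n,y} ⇒ need ≥ 4
  assign f→c2 i→c0 n→c1 p→c2 t→c2 y→c3 — no edge inside a register ⇒ χ ≤ 4
  χ = 4

Answer: 4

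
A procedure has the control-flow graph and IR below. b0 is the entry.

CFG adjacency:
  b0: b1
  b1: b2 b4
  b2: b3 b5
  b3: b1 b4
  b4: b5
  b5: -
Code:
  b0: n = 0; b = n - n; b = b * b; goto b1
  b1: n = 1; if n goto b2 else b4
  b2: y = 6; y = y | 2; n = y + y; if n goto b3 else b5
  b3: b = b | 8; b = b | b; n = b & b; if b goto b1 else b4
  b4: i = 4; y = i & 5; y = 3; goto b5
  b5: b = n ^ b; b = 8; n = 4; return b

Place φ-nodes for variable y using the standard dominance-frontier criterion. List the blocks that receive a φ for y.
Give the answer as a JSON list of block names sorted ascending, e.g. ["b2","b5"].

Answer: ["b1", "b4", "b5"]

Derivation:
idom tree: b1←b0 b2←b1 b3←b2 b4←b1 b5←b1
Dom∩ at merges:
  b1: preds {b0,b3}: {b0} ∩ {b0,b1,b2,b3} = {b0}; idom=b0
  b4: preds {b1,b3}: {b0,b1} ∩ {b0,b1,b2,b3} = {b0,b1}; idom=b1
  b5: preds {b2,b4}: {b0,b1,b2} ∩ {b0,b1,b4} = {b0,b1}; idom=b1

DF derivation:
  join b1 pred b0: · stop@b0
  join b1 pred b3: b3→b2→b1 stop@b0
  join b4 pred b1: · stop@b1
  join b4 pred b3: b3→b2 stop@b1
  join b5 pred b2: b2 stop@b1
  join b5 pred b4: b4 stop@b1
  b0: DF=∅
  b1: DF={b1}
  b2: DF={b1,b4,b5}
  b3: DF={b1,b4}
  b4: DF={b5}
  b5: DF=∅

φ for y: defs {b2,b4}
  DF⁺ = {b1,b4,b5}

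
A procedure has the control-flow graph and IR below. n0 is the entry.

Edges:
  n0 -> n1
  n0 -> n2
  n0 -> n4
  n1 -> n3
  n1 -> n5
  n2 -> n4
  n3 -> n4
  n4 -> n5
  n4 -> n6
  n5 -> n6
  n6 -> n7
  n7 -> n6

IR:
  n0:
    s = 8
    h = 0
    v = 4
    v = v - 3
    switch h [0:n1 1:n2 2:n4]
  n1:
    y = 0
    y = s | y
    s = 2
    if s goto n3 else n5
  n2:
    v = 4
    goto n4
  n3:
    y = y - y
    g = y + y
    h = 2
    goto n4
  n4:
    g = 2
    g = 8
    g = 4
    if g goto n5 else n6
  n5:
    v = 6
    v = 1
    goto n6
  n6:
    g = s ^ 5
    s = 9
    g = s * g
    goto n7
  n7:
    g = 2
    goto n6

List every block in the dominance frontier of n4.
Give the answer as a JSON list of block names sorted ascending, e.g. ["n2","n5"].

Answer: ["n5", "n6"]

Analysis:
idom tree: n1←n0 n2←n0 n3←n1 n4←n0 n5←n0 n6←n0 n7←n6
Dom∩ at merges:
  n4: preds {n0,n2,n3}: {n0} ∩ {n0,n2} ∩ {n0,n1,n3} = {n0}; idom=n0
  n5: preds {n1,n4}: {n0,n1} ∩ {n0,n4} = {n0}; idom=n0
  n6: preds {n4,n5,n7}: {n0,n4} ∩ {n0,n5} ∩ {n0,n6,n7} = {n0}; idom=n0

DF walk-up:
  join n4 pred n0: · stop@n0
  join n4 pred n2: n2 stop@n0
  join n4 pred n3: n3→n1 stop@n0
  join n5 pred n1: n1 stop@n0
  join n5 pred n4: n4 stop@n0
  join n6 pred n4: n4 stop@n0
  join n6 pred n5: n5 stop@n0
  join n6 pred n7: n7→n6 stop@n0
  n0 → ∅
  n1 → {n4,n5}
  n2 → {n4}
  n3 → {n4}
  n4 → {n5,n6}
  n5 → {n6}
  n6 → {n6}
  n7 → {n6}

DF(n4) = ["n5", "n6"]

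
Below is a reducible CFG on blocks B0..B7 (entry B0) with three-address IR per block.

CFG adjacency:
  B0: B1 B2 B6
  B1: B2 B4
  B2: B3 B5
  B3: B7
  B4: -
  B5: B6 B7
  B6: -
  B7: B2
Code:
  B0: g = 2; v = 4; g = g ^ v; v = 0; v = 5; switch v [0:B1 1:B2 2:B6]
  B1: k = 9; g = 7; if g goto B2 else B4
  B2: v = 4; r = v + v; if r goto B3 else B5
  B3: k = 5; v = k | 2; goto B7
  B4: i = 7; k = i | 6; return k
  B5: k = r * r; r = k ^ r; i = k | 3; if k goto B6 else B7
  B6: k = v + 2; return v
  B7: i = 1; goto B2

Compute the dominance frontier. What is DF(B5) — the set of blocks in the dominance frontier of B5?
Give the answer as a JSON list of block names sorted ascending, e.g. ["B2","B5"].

idom tree: B1←B0 B2←B0 B3←B2 B4←B1 B5←B2 B6←B0 B7←B2
Dom at joins:
  B2: preds {B0,B1,B7}: {B0} ∩ {B0,B1} ∩ {B0,B2,B7} = {B0}; idom=B0
  B6: preds {B0,B5}: {B0} ∩ {B0,B2,B5} = {B0}; idom=B0
  B7: preds {B3,B5}: {B0,B2,B3} ∩ {B0,B2,B5} = {B0,B2}; idom=B2

DF walk-up:
  join B2 pred B0: · stop@B0
  join B2 pred B1: B1 stop@B0
  join B2 pred B7: B7→B2 stop@B0
  join B6 pred B0: · stop@B0
  join B6 pred B5: B5→B2 stop@B0
  join B7 pred B3: B3 stop@B2
  join B7 pred B5: B5 stop@B2
  B0 → ∅
  B1 → {B2}
  B2 → {B2,B6}
  B3 → {B7}
  B4 → ∅
  B5 → {B6,B7}
  B6 → ∅
  B7 → {B2}

DF(B5) = ["B6", "B7"]

Answer: ["B6", "B7"]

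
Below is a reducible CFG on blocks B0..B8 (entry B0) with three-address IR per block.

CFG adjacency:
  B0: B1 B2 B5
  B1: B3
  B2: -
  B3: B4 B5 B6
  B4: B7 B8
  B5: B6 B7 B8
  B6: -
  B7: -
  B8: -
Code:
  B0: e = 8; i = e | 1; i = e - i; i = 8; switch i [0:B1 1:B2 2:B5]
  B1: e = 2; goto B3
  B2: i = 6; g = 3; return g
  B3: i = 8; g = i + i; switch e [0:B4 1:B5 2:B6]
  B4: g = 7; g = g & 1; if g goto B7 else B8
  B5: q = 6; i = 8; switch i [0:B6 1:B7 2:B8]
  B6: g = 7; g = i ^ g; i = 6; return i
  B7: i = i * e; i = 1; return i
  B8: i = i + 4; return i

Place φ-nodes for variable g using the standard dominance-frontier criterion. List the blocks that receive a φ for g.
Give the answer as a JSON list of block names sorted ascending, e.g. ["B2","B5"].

idom tree: B1←B0 B2←B0 B3←B1 B4←B3 B5←B0 B6←B0 B7←B0 B8←B0
Join-block Dom:
  B5: preds {B0,B3}: {B0} ∩ {B0,B1,B3} = {B0}; idom=B0
  B6: preds {B3,B5}: {B0,B1,B3} ∩ {B0,B5} = {B0}; idom=B0
  B7: preds {B4,B5}: {B0,B1,B3,B4} ∩ {B0,B5} = {B0}; idom=B0
  B8: preds {B4,B5}: {B0,B1,B3,B4} ∩ {B0,B5} = {B0}; idom=B0

Frontier:
  join B5 pred B0: · stop@B0
  join B5 pred B3: B3→B1 stop@B0
  join B6 pred B3: B3→B1 stop@B0
  join B6 pred B5: B5 stop@B0
  join B7 pred B4: B4→B3→B1 stop@B0
  join B7 pred B5: B5 stop@B0
  join B8 pred B4: B4→B3→B1 stop@B0
  join B8 pred B5: B5 stop@B0
  DF(B0)=∅
  DF(B1)={B5,B6,B7,B8}
  DF(B2)=∅
  DF(B3)={B5,B6,B7,B8}
  DF(B4)={B7,B8}
  DF(B5)={B6,B7,B8}
  DF(B6)=∅
  DF(B7)=∅
  DF(B8)=∅

φ for g: defs {B2,B3,B4,B6}
  DF⁺ = {B5,B6,B7,B8}

Answer: ["B5", "B6", "B7", "B8"]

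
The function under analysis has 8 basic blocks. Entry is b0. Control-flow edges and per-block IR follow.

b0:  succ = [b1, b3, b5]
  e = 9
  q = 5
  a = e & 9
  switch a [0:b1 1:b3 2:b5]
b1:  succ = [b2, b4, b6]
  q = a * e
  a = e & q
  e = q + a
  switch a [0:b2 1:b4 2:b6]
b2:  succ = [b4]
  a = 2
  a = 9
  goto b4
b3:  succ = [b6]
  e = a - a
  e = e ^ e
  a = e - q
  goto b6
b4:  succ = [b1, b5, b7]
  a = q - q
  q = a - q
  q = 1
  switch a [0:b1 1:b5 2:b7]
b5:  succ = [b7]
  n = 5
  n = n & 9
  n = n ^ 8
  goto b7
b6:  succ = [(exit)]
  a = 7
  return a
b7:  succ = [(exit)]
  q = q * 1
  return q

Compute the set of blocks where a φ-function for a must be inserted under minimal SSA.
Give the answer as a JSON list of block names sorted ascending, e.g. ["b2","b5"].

Answer: ["b1", "b4", "b5", "b6", "b7"]

Derivation:
idom tree: b1←b0 b2←b1 b3←b0 b4←b1 b5←b0 b6←b0 b7←b0
Dom at joins:
  b1: preds {b0,b4}: {b0} ∩ {b0,b1,b4} = {b0}; idom=b0
  b4: preds {b1,b2}: {b0,b1} ∩ {b0,b1,b2} = {b0,b1}; idom=b1
  b5: preds {b0,b4}: {b0} ∩ {b0,b1,b4} = {b0}; idom=b0
  b6: preds {b1,b3}: {b0,b1} ∩ {b0,b3} = {b0}; idom=b0
  b7: preds {b4,b5}: {b0,b1,b4} ∩ {b0,b5} = {b0}; idom=b0

Frontier:
  b1←b0: walk · to b0
  b1←b4: walk b4→b1 to b0
  b4←b1: walk · to b1
  b4←b2: walk b2 to b1
  b5←b0: walk · to b0
  b5←b4: walk b4→b1 to b0
  b6←b1: walk b1 to b0
  b6←b3: walk b3 to b0
  b7←b4: walk b4→b1 to b0
  b7←b5: walk b5 to b0
  DF(b0)=∅
  DF(b1)={b1,b5,b6,b7}
  DF(b2)={b4}
  DF(b3)={b6}
  DF(b4)={b1,b5,b7}
  DF(b5)={b7}
  DF(b6)=∅
  DF(b7)=∅

φ for a: defs {b0,b1,b2,b3,b4,b6}
  DF⁺ = {b1,b4,b5,b6,b7}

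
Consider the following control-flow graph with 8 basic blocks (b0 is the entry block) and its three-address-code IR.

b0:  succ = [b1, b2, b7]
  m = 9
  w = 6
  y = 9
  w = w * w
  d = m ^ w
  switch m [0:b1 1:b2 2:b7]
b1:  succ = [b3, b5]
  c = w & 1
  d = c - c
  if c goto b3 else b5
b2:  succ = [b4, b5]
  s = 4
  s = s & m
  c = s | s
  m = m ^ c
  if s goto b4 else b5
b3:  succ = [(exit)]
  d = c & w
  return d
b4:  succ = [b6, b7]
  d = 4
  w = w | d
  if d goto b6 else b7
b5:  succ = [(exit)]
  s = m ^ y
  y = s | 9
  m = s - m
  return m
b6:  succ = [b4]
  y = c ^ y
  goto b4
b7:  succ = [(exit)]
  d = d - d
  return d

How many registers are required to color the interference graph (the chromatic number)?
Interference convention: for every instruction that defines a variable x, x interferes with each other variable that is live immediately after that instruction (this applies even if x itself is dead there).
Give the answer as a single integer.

def/use:
  b0: {d,m,w,y} / ∅
  b1: {c,d} / {w}
  b2: {c,m,s} / {m}
  b3: {d} / {c,w}
  b4: {d,w} / {w}
  b5: {m,s,y} / {m,y}
  b6: {y} / {c,y}
  b7: {d} / {d}

Live sets:
  live b0: ∅→{d,m,w,y}
  live b1: {m,w,y}→{c,m,w,y}
  live b2: {m,w,y}→{c,m,w,y}
  live b3: {c,w}→∅
  live b4: {c,w,y}→{c,d,w,y}
  live b5: {m,y}→∅
  live b6: {c,w,y}→{c,w,y}
  live b7: {d}→∅

Conflict graph:
  c↔{d,m,s,w,y}
  d↔{c,m,w,y}
  m↔{c,d,s,w,y}
  s↔{c,m,w,y}
  w↔{c,d,m,s,y}
  y↔{c,d,m,s,w}

Registers:
  {c,d,m,w,y} pairwise interfere (5-clique) ⇒ χ ≥ 5
  5-colouring: R0={c}  R1={m}  R2={w}  R3={y}  R4={d,s}
  χ = 5

Answer: 5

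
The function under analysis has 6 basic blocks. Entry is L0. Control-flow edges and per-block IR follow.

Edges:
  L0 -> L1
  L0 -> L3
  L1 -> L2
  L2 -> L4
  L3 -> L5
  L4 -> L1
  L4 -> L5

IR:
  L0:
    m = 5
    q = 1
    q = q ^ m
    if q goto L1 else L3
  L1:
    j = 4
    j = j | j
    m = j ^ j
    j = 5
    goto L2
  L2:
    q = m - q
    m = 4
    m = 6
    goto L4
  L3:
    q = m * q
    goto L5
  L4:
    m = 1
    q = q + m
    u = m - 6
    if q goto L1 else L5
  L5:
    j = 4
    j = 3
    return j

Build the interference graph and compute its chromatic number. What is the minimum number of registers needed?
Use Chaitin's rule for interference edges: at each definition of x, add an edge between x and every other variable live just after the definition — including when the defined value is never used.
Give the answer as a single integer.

Answer: 3

Working:
Per-block:
  L0: {m,q} / ∅
  L1: {j,m} / ∅
  L2: {m,q} / {m,q}
  L3: {q} / {m,q}
  L4: {m,q,u} / {q}
  L5: {j} / ∅

Backward fixpoint:
  live L0: ∅→{m,q}
  live L1: {q}→{m,q}
  live L2: {m,q}→{q}
  live L3: {m,q}→∅
  live L4: {q}→{q}
  live L5: ∅→∅

Interfere edges:
  j↔{m,q}
  m↔{j,q}
  q↔{j,m,u}
  u↔{q}

Chromatic number:
  clique {j,m,q} ⇒ need ≥ 3
  assign j→R1 m→R2 q→R0 u→R1 — no edge inside a register ⇒ χ ≤ 3
  χ = 3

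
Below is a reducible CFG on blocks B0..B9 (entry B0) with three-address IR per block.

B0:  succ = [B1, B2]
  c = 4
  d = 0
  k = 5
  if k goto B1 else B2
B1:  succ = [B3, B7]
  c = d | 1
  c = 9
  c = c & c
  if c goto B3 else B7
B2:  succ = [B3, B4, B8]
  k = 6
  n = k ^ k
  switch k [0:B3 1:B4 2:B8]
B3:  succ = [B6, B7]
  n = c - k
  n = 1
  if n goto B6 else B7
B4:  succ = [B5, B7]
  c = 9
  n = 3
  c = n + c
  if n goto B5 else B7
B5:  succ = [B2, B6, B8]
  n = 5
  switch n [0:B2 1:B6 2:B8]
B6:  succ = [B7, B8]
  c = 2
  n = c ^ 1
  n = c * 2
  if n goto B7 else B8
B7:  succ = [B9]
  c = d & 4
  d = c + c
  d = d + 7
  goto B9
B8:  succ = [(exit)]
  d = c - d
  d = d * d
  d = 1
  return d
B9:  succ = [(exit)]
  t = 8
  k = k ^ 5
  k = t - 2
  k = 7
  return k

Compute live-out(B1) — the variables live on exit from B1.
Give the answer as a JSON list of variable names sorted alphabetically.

Block summaries:
  B0: {c,d,k} / ∅
  B1: {c} / {d}
  B2: {k,n} / ∅
  B3: {n} / {c,k}
  B4: {c,n} / ∅
  B5: {n} / ∅
  B6: {c,n} / ∅
  B7: {c,d} / {d}
  B8: {d} / {c,d}
  B9: {k,t} / {k}

Liveness:
  live B0: ∅→{c,d,k}
  live B1: {d,k}→{c,d,k}
  live B2: {c,d}→{c,d,k}
  live B3: {c,d,k}→{d,k}
  live B4: {d,k}→{c,d,k}
  live B5: {c,d,k}→{c,d,k}
  live B6: {d,k}→{c,d,k}
  live B7: {d,k}→{k}
  live B8: {c,d}→∅
  live B9: {k}→∅

live-out(B1) = ["c", "d", "k"]

Answer: ["c", "d", "k"]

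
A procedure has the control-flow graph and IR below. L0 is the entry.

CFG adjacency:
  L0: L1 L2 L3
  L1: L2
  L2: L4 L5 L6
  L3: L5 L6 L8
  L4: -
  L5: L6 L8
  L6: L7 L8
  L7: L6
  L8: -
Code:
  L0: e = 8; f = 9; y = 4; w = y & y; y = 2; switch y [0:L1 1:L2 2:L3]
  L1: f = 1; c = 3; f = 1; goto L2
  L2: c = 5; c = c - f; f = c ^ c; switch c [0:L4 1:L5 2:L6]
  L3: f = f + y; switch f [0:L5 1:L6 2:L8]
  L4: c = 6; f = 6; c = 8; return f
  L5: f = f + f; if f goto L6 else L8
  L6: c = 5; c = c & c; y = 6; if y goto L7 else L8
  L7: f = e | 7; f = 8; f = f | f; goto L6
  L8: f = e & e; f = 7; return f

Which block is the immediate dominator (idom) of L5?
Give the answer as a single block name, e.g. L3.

Answer: L0

Working:
idom tree: L1←L0 L2←L0 L3←L0 L4←L2 L5←L0 L6←L0 L7←L6 L8←L0
Dom at joins:
  L2: preds {L0,L1}: {L0} ∩ {L0,L1} = {L0}; idom=L0
  L5: preds {L2,L3}: {L0,L2} ∩ {L0,L3} = {L0}; idom=L0
  L6: preds {L2,L3,L5,L7}: {L0,L2} ∩ {L0,L3} ∩ {L0,L5} ∩ {L0,L6,L7} = {L0}; idom=L0
  L8: preds {L3,L5,L6}: {L0,L3} ∩ {L0,L5} ∩ {L0,L6} = {L0}; idom=L0

idom(L5) = L0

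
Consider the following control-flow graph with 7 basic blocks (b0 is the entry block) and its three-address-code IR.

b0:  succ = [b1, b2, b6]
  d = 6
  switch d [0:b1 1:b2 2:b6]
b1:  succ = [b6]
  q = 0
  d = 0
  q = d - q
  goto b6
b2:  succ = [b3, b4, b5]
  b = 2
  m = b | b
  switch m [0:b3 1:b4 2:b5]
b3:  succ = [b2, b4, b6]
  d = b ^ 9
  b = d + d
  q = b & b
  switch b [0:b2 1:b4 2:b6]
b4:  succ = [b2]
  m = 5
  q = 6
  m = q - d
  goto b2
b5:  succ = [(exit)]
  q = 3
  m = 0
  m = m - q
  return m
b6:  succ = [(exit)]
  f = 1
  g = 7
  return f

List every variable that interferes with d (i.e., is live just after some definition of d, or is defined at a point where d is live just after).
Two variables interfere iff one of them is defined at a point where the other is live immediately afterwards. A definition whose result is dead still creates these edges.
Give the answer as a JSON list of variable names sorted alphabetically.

Answer: ["b", "m", "q"]

Working:
Block summaries:
  b0: {d} / ∅
  b1: {d,q} / ∅
  b2: {b,m} / ∅
  b3: {b,d,q} / {b}
  b4: {m,q} / {d}
  b5: {m,q} / ∅
  b6: {f,g} / ∅

Backward fixpoint:
  b0: in=∅ out={d}
  b1: in=∅ out=∅
  b2: in={d} out={b,d}
  b3: in={b} out={d}
  b4: in={d} out={d}
  b5: in=∅ out=∅
  b6: in=∅ out=∅

Interference:
  b — {d,m,q}
  d — {b,m,q}
  f — {g}
  g — {f}
  m — {b,d,q}
  q — {b,d,m}

N(d) = ["b", "m", "q"]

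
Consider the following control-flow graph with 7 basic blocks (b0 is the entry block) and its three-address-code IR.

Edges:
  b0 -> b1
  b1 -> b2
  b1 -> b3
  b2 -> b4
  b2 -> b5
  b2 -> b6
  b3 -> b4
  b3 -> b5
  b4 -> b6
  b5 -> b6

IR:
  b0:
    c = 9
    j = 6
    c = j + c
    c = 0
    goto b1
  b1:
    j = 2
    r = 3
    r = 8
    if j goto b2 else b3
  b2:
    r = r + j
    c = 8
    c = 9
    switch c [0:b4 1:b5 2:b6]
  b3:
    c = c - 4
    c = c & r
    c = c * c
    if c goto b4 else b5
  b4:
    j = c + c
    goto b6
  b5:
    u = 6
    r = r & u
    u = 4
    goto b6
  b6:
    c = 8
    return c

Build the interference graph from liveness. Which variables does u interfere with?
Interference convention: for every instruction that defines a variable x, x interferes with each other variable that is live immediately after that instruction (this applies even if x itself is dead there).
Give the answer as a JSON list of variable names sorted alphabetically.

Per-block:
  b0: {c,j} / ∅
  b1: {j,r} / ∅
  b2: {c,r} / {j,r}
  b3: {c} / {c,r}
  b4: {j} / {c}
  b5: {r,u} / {r}
  b6: {c} / ∅

Live sets:
  live b0: ∅→{c}
  live b1: {c}→{c,j,r}
  live b2: {j,r}→{c,r}
  live b3: {c,r}→{c,r}
  live b4: {c}→∅
  live b5: {r}→∅
  live b6: ∅→∅

Interfere edges:
  c — {j,r}
  j — {c,r}
  r — {c,j,u}
  u — {r}

N(u) = ["r"]

Answer: ["r"]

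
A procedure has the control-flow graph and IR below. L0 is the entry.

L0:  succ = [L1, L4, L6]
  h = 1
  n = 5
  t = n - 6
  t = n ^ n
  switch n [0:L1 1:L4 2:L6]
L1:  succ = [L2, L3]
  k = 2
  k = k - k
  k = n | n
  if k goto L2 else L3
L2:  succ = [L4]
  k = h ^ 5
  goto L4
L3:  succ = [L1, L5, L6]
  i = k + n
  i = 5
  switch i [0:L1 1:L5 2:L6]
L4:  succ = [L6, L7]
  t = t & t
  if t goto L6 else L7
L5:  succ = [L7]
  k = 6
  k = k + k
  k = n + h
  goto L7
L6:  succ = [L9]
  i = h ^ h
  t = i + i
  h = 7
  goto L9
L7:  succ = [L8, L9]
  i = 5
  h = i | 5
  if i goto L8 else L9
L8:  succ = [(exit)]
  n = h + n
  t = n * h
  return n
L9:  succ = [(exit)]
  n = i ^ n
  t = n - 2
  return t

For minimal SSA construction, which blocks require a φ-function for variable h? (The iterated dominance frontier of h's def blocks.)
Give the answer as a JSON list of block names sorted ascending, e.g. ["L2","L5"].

Answer: ["L9"]

Analysis:
idom tree: L1←L0 L2←L1 L3←L1 L4←L0 L5←L3 L6←L0 L7←L0 L8←L7 L9←L0
Dom at joins:
  L1: preds {L0,L3}: {L0} ∩ {L0,L1,L3} = {L0}; idom=L0
  L4: preds {L0,L2}: {L0} ∩ {L0,L1,L2} = {L0}; idom=L0
  L6: preds {L0,L3,L4}: {L0} ∩ {L0,L1,L3} ∩ {L0,L4} = {L0}; idom=L0
  L7: preds {L4,L5}: {L0,L4} ∩ {L0,L1,L3,L5} = {L0}; idom=L0
  L9: preds {L6,L7}: {L0,L6} ∩ {L0,L7} = {L0}; idom=L0

DF walk-up:
  join L1 pred L0: · stop@L0
  join L1 pred L3: L3→L1 stop@L0
  join L4 pred L0: · stop@L0
  join L4 pred L2: L2→L1 stop@L0
  join L6 pred L0: · stop@L0
  join L6 pred L3: L3→L1 stop@L0
  join L6 pred L4: L4 stop@L0
  join L7 pred L4: L4 stop@L0
  join L7 pred L5: L5→L3→L1 stop@L0
  join L9 pred L6: L6 stop@L0
  join L9 pred L7: L7 stop@L0
  L0 → ∅
  L1 → {L1,L4,L6,L7}
  L2 → {L4}
  L3 → {L1,L6,L7}
  L4 → {L6,L7}
  L5 → {L7}
  L6 → {L9}
  L7 → {L9}
  L8 → ∅
  L9 → ∅

φ for h: defs {L0,L6,L7}
  DF⁺ = {L9}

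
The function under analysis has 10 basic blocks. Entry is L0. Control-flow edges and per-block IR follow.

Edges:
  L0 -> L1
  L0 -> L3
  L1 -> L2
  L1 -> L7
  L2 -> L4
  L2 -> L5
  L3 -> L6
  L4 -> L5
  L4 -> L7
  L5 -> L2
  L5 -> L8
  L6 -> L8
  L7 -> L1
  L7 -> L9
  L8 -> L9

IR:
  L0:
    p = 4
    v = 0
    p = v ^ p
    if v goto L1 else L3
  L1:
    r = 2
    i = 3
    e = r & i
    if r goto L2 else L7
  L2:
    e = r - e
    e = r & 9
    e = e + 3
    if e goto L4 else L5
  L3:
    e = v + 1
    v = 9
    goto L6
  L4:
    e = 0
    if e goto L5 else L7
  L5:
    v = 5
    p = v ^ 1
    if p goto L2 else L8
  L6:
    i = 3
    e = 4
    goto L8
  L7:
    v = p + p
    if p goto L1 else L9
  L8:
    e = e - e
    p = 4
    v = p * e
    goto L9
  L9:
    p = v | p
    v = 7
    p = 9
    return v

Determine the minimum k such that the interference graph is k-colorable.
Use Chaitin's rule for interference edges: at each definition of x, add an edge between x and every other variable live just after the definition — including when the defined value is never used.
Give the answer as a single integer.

Per-block:
  L0 def {p,v} use ∅
  L1 def {e,i,r} use ∅
  L2 def {e} use {e,r}
  L3 def {e,v} use {v}
  L4 def {e} use ∅
  L5 def {p,v} use ∅
  L6 def {e,i} use ∅
  L7 def {v} use {p}
  L8 def {e,p,v} use {e}
  L9 def {p,v} use {p,v}

Live sets:
  L0 li=∅ lo={p,v}
  L1 li={p} lo={e,p,r}
  L2 li={e,p,r} lo={e,p,r}
  L3 li={v} lo=∅
  L4 li={p,r} lo={e,p,r}
  L5 li={e,r} lo={e,p,r}
  L6 li=∅ lo={e}
  L7 li={p} lo={p,v}
  L8 li={e} lo={p,v}
  L9 li={p,v} lo=∅

Interference:
  e: {p,r,v}
  i: {p,r}
  p: {e,i,r,v}
  r: {e,i,p,v}
  v: {e,p,r}

Colouring:
  clique {e,p,r,v} ⇒ need ≥ 4
  assign e→r2 i→r2 p→r0 r→r1 v→r3 — no edge inside a register ⇒ χ ≤ 4
  χ = 4

Answer: 4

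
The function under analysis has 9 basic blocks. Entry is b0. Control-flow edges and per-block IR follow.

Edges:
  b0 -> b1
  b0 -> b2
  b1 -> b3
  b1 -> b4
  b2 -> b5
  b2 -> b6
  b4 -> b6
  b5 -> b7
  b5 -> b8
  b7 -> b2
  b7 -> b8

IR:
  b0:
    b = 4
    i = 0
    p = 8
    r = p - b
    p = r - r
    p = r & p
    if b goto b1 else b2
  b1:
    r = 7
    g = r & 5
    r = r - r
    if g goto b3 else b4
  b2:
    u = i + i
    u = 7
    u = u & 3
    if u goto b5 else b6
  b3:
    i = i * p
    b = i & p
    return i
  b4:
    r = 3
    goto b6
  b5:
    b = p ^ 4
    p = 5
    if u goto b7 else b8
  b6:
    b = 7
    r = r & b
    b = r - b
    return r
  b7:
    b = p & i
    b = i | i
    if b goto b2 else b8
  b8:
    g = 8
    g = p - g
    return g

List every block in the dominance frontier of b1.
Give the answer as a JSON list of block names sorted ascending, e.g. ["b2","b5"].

idom tree: b1←b0 b2←b0 b3←b1 b4←b1 b5←b2 b6←b0 b7←b5 b8←b5
Dom∩ at merges:
  b2: preds {b0,b7}: {b0} ∩ {b0,b2,b5,b7} = {b0}; idom=b0
  b6: preds {b2,b4}: {b0,b2} ∩ {b0,b1,b4} = {b0}; idom=b0
  b8: preds {b5,b7}: {b0,b2,b5} ∩ {b0,b2,b5,b7} = {b0,b2,b5}; idom=b5

DF walk-up:
  join b2 pred b0: · stop@b0
  join b2 pred b7: b7→b5→b2 stop@b0
  join b6 pred b2: b2 stop@b0
  join b6 pred b4: b4→b1 stop@b0
  join b8 pred b5: · stop@b5
  join b8 pred b7: b7 stop@b5
  b0: DF=∅
  b1: DF={b6}
  b2: DF={b2,b6}
  b3: DF=∅
  b4: DF={b6}
  b5: DF={b2}
  b6: DF=∅
  b7: DF={b2,b8}
  b8: DF=∅

DF(b1) = ["b6"]

Answer: ["b6"]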